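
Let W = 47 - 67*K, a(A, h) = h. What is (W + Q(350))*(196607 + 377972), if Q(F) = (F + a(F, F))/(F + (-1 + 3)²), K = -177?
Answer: 1211047053248/177 ≈ 6.8421e+9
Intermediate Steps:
W = 11906 (W = 47 - 67*(-177) = 47 + 11859 = 11906)
Q(F) = 2*F/(4 + F) (Q(F) = (F + F)/(F + (-1 + 3)²) = (2*F)/(F + 2²) = (2*F)/(F + 4) = (2*F)/(4 + F) = 2*F/(4 + F))
(W + Q(350))*(196607 + 377972) = (11906 + 2*350/(4 + 350))*(196607 + 377972) = (11906 + 2*350/354)*574579 = (11906 + 2*350*(1/354))*574579 = (11906 + 350/177)*574579 = (2107712/177)*574579 = 1211047053248/177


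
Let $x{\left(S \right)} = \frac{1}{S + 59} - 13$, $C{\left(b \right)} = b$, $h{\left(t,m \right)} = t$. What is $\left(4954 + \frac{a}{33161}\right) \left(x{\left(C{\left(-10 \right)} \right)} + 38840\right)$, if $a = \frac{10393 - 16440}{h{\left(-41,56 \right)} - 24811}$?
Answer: $\frac{1941847495020566185}{10095435357} \approx 1.9235 \cdot 10^{8}$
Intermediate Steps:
$a = \frac{6047}{24852}$ ($a = \frac{10393 - 16440}{-41 - 24811} = - \frac{6047}{-24852} = \left(-6047\right) \left(- \frac{1}{24852}\right) = \frac{6047}{24852} \approx 0.24332$)
$x{\left(S \right)} = -13 + \frac{1}{59 + S}$ ($x{\left(S \right)} = \frac{1}{59 + S} - 13 = -13 + \frac{1}{59 + S}$)
$\left(4954 + \frac{a}{33161}\right) \left(x{\left(C{\left(-10 \right)} \right)} + 38840\right) = \left(4954 + \frac{6047}{24852 \cdot 33161}\right) \left(\frac{-766 - -130}{59 - 10} + 38840\right) = \left(4954 + \frac{6047}{24852} \cdot \frac{1}{33161}\right) \left(\frac{-766 + 130}{49} + 38840\right) = \left(4954 + \frac{6047}{824117172}\right) \left(\frac{1}{49} \left(-636\right) + 38840\right) = \frac{4082676476135 \left(- \frac{636}{49} + 38840\right)}{824117172} = \frac{4082676476135}{824117172} \cdot \frac{1902524}{49} = \frac{1941847495020566185}{10095435357}$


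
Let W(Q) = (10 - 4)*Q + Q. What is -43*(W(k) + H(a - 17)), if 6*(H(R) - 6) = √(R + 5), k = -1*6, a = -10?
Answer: 1548 - 43*I*√22/6 ≈ 1548.0 - 33.615*I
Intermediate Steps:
k = -6
H(R) = 6 + √(5 + R)/6 (H(R) = 6 + √(R + 5)/6 = 6 + √(5 + R)/6)
W(Q) = 7*Q (W(Q) = 6*Q + Q = 7*Q)
-43*(W(k) + H(a - 17)) = -43*(7*(-6) + (6 + √(5 + (-10 - 17))/6)) = -43*(-42 + (6 + √(5 - 27)/6)) = -43*(-42 + (6 + √(-22)/6)) = -43*(-42 + (6 + (I*√22)/6)) = -43*(-42 + (6 + I*√22/6)) = -43*(-36 + I*√22/6) = 1548 - 43*I*√22/6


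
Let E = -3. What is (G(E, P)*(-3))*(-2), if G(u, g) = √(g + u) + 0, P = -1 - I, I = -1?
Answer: 6*I*√3 ≈ 10.392*I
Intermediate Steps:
P = 0 (P = -1 - 1*(-1) = -1 + 1 = 0)
G(u, g) = √(g + u)
(G(E, P)*(-3))*(-2) = (√(0 - 3)*(-3))*(-2) = (√(-3)*(-3))*(-2) = ((I*√3)*(-3))*(-2) = -3*I*√3*(-2) = 6*I*√3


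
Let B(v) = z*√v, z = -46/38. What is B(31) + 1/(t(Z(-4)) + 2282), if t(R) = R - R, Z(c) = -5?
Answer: 1/2282 - 23*√31/19 ≈ -6.7395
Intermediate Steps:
z = -23/19 (z = -46*1/38 = -23/19 ≈ -1.2105)
t(R) = 0
B(v) = -23*√v/19
B(31) + 1/(t(Z(-4)) + 2282) = -23*√31/19 + 1/(0 + 2282) = -23*√31/19 + 1/2282 = 1/2282 - 23*√31/19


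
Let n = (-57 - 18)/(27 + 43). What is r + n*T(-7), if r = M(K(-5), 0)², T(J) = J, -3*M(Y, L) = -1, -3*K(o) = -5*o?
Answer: 137/18 ≈ 7.6111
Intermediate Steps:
K(o) = 5*o/3 (K(o) = -(-5)*o/3 = 5*o/3)
M(Y, L) = ⅓ (M(Y, L) = -⅓*(-1) = ⅓)
n = -15/14 (n = -75/70 = -75*1/70 = -15/14 ≈ -1.0714)
r = ⅑ (r = (⅓)² = ⅑ ≈ 0.11111)
r + n*T(-7) = ⅑ - 15/14*(-7) = ⅑ + 15/2 = 137/18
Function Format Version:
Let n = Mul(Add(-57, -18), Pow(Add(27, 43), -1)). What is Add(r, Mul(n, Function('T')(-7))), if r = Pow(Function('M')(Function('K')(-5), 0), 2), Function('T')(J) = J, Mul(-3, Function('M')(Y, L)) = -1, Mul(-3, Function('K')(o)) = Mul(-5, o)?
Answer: Rational(137, 18) ≈ 7.6111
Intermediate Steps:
Function('K')(o) = Mul(Rational(5, 3), o) (Function('K')(o) = Mul(Rational(-1, 3), Mul(-5, o)) = Mul(Rational(5, 3), o))
Function('M')(Y, L) = Rational(1, 3) (Function('M')(Y, L) = Mul(Rational(-1, 3), -1) = Rational(1, 3))
n = Rational(-15, 14) (n = Mul(-75, Pow(70, -1)) = Mul(-75, Rational(1, 70)) = Rational(-15, 14) ≈ -1.0714)
r = Rational(1, 9) (r = Pow(Rational(1, 3), 2) = Rational(1, 9) ≈ 0.11111)
Add(r, Mul(n, Function('T')(-7))) = Add(Rational(1, 9), Mul(Rational(-15, 14), -7)) = Add(Rational(1, 9), Rational(15, 2)) = Rational(137, 18)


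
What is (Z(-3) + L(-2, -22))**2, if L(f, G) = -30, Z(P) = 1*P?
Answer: 1089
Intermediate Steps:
Z(P) = P
(Z(-3) + L(-2, -22))**2 = (-3 - 30)**2 = (-33)**2 = 1089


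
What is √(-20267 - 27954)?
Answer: I*√48221 ≈ 219.59*I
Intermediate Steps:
√(-20267 - 27954) = √(-48221) = I*√48221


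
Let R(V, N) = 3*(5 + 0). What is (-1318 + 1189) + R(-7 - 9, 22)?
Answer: -114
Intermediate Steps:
R(V, N) = 15 (R(V, N) = 3*5 = 15)
(-1318 + 1189) + R(-7 - 9, 22) = (-1318 + 1189) + 15 = -129 + 15 = -114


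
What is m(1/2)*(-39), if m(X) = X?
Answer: -39/2 ≈ -19.500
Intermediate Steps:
m(1/2)*(-39) = -39/2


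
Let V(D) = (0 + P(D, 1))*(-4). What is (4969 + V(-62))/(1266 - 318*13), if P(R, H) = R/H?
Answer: -1739/956 ≈ -1.8190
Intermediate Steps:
V(D) = -4*D (V(D) = (0 + D/1)*(-4) = (0 + D*1)*(-4) = (0 + D)*(-4) = D*(-4) = -4*D)
(4969 + V(-62))/(1266 - 318*13) = (4969 - 4*(-62))/(1266 - 318*13) = (4969 + 248)/(1266 - 4134) = 5217/(-2868) = 5217*(-1/2868) = -1739/956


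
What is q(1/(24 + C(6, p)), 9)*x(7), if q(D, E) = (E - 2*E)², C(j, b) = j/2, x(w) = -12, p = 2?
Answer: -972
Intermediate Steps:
C(j, b) = j/2 (C(j, b) = j*(½) = j/2)
q(D, E) = E² (q(D, E) = (-E)² = E²)
q(1/(24 + C(6, p)), 9)*x(7) = 9²*(-12) = 81*(-12) = -972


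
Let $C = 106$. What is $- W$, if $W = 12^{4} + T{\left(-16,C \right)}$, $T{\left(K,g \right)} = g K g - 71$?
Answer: $159111$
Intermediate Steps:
$T{\left(K,g \right)} = -71 + K g^{2}$ ($T{\left(K,g \right)} = K g g - 71 = K g^{2} - 71 = -71 + K g^{2}$)
$W = -159111$ ($W = 12^{4} - \left(71 + 16 \cdot 106^{2}\right) = 20736 - 179847 = -159111$)
$- W = \left(-1\right) \left(-159111\right) = 159111$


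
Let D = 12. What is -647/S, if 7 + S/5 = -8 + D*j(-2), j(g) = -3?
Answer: 647/255 ≈ 2.5373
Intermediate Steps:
S = -255 (S = -35 + 5*(-8 + 12*(-3)) = -35 + 5*(-8 - 36) = -35 + 5*(-44) = -35 - 220 = -255)
-647/S = -647/(-255) = -647*(-1/255) = 647/255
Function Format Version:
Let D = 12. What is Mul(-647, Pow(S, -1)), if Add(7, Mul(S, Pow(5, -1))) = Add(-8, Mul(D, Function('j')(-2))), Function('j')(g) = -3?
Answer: Rational(647, 255) ≈ 2.5373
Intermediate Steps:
S = -255 (S = Add(-35, Mul(5, Add(-8, Mul(12, -3)))) = Add(-35, Mul(5, Add(-8, -36))) = Add(-35, Mul(5, -44)) = Add(-35, -220) = -255)
Mul(-647, Pow(S, -1)) = Mul(-647, Pow(-255, -1)) = Mul(-647, Rational(-1, 255)) = Rational(647, 255)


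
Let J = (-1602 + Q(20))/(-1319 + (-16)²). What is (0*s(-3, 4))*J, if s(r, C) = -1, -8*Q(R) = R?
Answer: 0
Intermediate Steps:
Q(R) = -R/8
J = 3209/2126 (J = (-1602 - ⅛*20)/(-1319 + (-16)²) = (-1602 - 5/2)/(-1319 + 256) = -3209/2/(-1063) = -3209/2*(-1/1063) = 3209/2126 ≈ 1.5094)
(0*s(-3, 4))*J = (0*(-1))*(3209/2126) = 0*(3209/2126) = 0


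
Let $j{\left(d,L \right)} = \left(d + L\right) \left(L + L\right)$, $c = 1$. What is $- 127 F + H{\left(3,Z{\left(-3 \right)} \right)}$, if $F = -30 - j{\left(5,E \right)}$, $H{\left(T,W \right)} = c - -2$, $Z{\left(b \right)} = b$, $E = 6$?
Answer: $20577$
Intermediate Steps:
$j{\left(d,L \right)} = 2 L \left(L + d\right)$ ($j{\left(d,L \right)} = \left(L + d\right) 2 L = 2 L \left(L + d\right)$)
$H{\left(T,W \right)} = 3$ ($H{\left(T,W \right)} = 1 - -2 = 1 + 2 = 3$)
$F = -162$ ($F = -30 - 2 \cdot 6 \left(6 + 5\right) = -30 - 2 \cdot 6 \cdot 11 = -30 - 132 = -162$)
$- 127 F + H{\left(3,Z{\left(-3 \right)} \right)} = \left(-127\right) \left(-162\right) + 3 = 20574 + 3 = 20577$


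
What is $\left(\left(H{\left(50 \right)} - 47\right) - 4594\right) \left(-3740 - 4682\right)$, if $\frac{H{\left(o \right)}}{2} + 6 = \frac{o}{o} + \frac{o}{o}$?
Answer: $39153878$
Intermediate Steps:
$H{\left(o \right)} = -8$ ($H{\left(o \right)} = -12 + 2 \left(\frac{o}{o} + \frac{o}{o}\right) = -12 + 2 \left(1 + 1\right) = -12 + 2 \cdot 2 = -12 + 4 = -8$)
$\left(\left(H{\left(50 \right)} - 47\right) - 4594\right) \left(-3740 - 4682\right) = \left(\left(-8 - 47\right) - 4594\right) \left(-3740 - 4682\right) = \left(\left(-8 - 47\right) - 4594\right) \left(-8422\right) = \left(-55 - 4594\right) \left(-8422\right) = \left(-4649\right) \left(-8422\right) = 39153878$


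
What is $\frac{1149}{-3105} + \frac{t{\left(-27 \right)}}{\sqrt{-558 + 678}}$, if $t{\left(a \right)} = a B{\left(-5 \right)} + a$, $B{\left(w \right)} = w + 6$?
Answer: $- \frac{383}{1035} - \frac{9 \sqrt{30}}{10} \approx -5.2996$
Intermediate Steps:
$B{\left(w \right)} = 6 + w$
$t{\left(a \right)} = 2 a$ ($t{\left(a \right)} = a \left(6 - 5\right) + a = a 1 + a = a + a = 2 a$)
$\frac{1149}{-3105} + \frac{t{\left(-27 \right)}}{\sqrt{-558 + 678}} = \frac{1149}{-3105} + \frac{2 \left(-27\right)}{\sqrt{-558 + 678}} = 1149 \left(- \frac{1}{3105}\right) - \frac{54}{\sqrt{120}} = - \frac{383}{1035} - \frac{54}{2 \sqrt{30}} = - \frac{383}{1035} - 54 \frac{\sqrt{30}}{60} = - \frac{383}{1035} - \frac{9 \sqrt{30}}{10}$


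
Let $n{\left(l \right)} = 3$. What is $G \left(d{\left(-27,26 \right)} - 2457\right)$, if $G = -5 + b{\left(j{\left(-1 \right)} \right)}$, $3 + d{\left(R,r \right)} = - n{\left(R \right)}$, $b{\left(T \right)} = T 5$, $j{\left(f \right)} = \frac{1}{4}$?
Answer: $\frac{36945}{4} \approx 9236.3$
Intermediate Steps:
$j{\left(f \right)} = \frac{1}{4}$
$b{\left(T \right)} = 5 T$
$d{\left(R,r \right)} = -6$ ($d{\left(R,r \right)} = -3 - 3 = -6$)
$G = - \frac{15}{4}$ ($G = -5 + 5 \cdot \frac{1}{4} = -5 + \frac{5}{4} = - \frac{15}{4} \approx -3.75$)
$G \left(d{\left(-27,26 \right)} - 2457\right) = - \frac{15 \left(-6 - 2457\right)}{4} = \left(- \frac{15}{4}\right) \left(-2463\right) = \frac{36945}{4}$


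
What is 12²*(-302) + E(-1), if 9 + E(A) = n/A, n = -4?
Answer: -43493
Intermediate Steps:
E(A) = -9 - 4/A
12²*(-302) + E(-1) = 12²*(-302) + (-9 - 4/(-1)) = 144*(-302) + (-9 - 4*(-1)) = -43488 + (-9 + 4) = -43488 - 5 = -43493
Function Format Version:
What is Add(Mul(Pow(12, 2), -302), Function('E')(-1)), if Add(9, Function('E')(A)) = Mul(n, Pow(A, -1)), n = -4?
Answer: -43493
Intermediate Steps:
Function('E')(A) = Add(-9, Mul(-4, Pow(A, -1)))
Add(Mul(Pow(12, 2), -302), Function('E')(-1)) = Add(Mul(Pow(12, 2), -302), Add(-9, Mul(-4, Pow(-1, -1)))) = Add(Mul(144, -302), Add(-9, Mul(-4, -1))) = Add(-43488, Add(-9, 4)) = Add(-43488, -5) = -43493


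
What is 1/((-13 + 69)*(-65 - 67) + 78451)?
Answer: 1/71059 ≈ 1.4073e-5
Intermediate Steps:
1/((-13 + 69)*(-65 - 67) + 78451) = 1/(56*(-132) + 78451) = 1/(-7392 + 78451) = 1/71059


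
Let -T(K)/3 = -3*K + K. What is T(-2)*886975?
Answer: -10643700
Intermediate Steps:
T(K) = 6*K (T(K) = -3*(-3*K + K) = -(-6)*K = 6*K)
T(-2)*886975 = (6*(-2))*886975 = -12*886975 = -10643700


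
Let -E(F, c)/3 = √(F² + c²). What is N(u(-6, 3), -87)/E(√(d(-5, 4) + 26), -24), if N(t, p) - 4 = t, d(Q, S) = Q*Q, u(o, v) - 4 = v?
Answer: -√627/171 ≈ -0.14643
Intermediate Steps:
u(o, v) = 4 + v
d(Q, S) = Q²
N(t, p) = 4 + t
E(F, c) = -3*√(F² + c²)
N(u(-6, 3), -87)/E(√(d(-5, 4) + 26), -24) = (4 + (4 + 3))/((-3*√((√((-5)² + 26))² + (-24)²))) = (4 + 7)/((-3*√((√(25 + 26))² + 576))) = 11/((-3*√((√51)² + 576))) = 11/((-3*√(51 + 576))) = 11/((-3*√627)) = 11*(-√627/1881) = -√627/171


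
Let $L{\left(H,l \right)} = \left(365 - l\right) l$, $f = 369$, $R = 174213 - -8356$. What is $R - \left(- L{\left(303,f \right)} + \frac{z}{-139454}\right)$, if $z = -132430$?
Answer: $\frac{12627005396}{69727} \approx 1.8109 \cdot 10^{5}$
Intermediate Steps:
$R = 182569$ ($R = 174213 + 8356 = 182569$)
$L{\left(H,l \right)} = l \left(365 - l\right)$
$R - \left(- L{\left(303,f \right)} + \frac{z}{-139454}\right) = 182569 + \left(369 \left(365 - 369\right) - - \frac{132430}{-139454}\right) = 182569 + \left(369 \left(365 - 369\right) - \left(-132430\right) \left(- \frac{1}{139454}\right)\right) = 182569 + \left(369 \left(-4\right) - \frac{66215}{69727}\right) = 182569 - \frac{102983267}{69727} = \frac{12627005396}{69727}$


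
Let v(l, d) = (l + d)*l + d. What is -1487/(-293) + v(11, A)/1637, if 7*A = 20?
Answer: 17358024/3357487 ≈ 5.1699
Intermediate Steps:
A = 20/7 (A = (⅐)*20 = 20/7 ≈ 2.8571)
v(l, d) = d + l*(d + l) (v(l, d) = (d + l)*l + d = l*(d + l) + d = d + l*(d + l))
-1487/(-293) + v(11, A)/1637 = -1487/(-293) + (20/7 + 11² + (20/7)*11)/1637 = -1487*(-1/293) + (20/7 + 121 + 220/7)*(1/1637) = 1487/293 + (1087/7)*(1/1637) = 1487/293 + 1087/11459 = 17358024/3357487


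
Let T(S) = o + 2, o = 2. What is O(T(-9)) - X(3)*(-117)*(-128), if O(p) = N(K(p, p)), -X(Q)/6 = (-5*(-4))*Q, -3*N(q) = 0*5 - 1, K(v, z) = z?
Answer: 16174081/3 ≈ 5.3914e+6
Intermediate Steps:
N(q) = 1/3 (N(q) = -(0*5 - 1)/3 = -(0 - 1)/3 = -1/3*(-1) = 1/3)
X(Q) = -120*Q (X(Q) = -6*(-5*(-4))*Q = -120*Q)
T(S) = 4 (T(S) = 2 + 2 = 4)
O(p) = 1/3
O(T(-9)) - X(3)*(-117)*(-128) = 1/3 - -120*3*(-117)*(-128) = 1/3 - (-360*(-117))*(-128) = 1/3 - 42120*(-128) = 1/3 - 1*(-5391360) = 1/3 + 5391360 = 16174081/3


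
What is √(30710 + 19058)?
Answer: 2*√12442 ≈ 223.09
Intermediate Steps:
√(30710 + 19058) = √49768 = 2*√12442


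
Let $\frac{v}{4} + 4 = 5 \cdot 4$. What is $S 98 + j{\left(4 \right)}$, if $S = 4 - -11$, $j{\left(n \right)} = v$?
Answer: $1534$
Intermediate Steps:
$v = 64$ ($v = -16 + 4 \cdot 5 \cdot 4 = -16 + 4 \cdot 20 = -16 + 80 = 64$)
$j{\left(n \right)} = 64$
$S = 15$ ($S = 4 + 11 = 15$)
$S 98 + j{\left(4 \right)} = 15 \cdot 98 + 64 = 1470 + 64 = 1534$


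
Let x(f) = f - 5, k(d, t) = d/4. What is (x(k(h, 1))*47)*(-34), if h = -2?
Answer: 8789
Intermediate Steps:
k(d, t) = d/4 (k(d, t) = d*(¼) = d/4)
x(f) = -5 + f
(x(k(h, 1))*47)*(-34) = ((-5 + (¼)*(-2))*47)*(-34) = ((-5 - ½)*47)*(-34) = -11/2*47*(-34) = -517/2*(-34) = 8789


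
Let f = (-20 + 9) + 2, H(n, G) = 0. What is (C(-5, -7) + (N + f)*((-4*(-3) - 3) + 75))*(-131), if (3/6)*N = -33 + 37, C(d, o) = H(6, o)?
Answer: 11004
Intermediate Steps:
C(d, o) = 0
N = 8 (N = 2*(-33 + 37) = 2*4 = 8)
f = -9 (f = -11 + 2 = -9)
(C(-5, -7) + (N + f)*((-4*(-3) - 3) + 75))*(-131) = (0 + (8 - 9)*((-4*(-3) - 3) + 75))*(-131) = (0 - ((12 - 3) + 75))*(-131) = (0 - (9 + 75))*(-131) = (0 - 1*84)*(-131) = (0 - 84)*(-131) = -84*(-131) = 11004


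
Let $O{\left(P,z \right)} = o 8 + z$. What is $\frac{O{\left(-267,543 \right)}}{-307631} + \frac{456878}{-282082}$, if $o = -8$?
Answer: $- \frac{70342476648}{43388583871} \approx -1.6212$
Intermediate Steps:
$O{\left(P,z \right)} = -64 + z$ ($O{\left(P,z \right)} = \left(-8\right) 8 + z = -64 + z$)
$\frac{O{\left(-267,543 \right)}}{-307631} + \frac{456878}{-282082} = \frac{-64 + 543}{-307631} + \frac{456878}{-282082} = 479 \left(- \frac{1}{307631}\right) + 456878 \left(- \frac{1}{282082}\right) = - \frac{479}{307631} - \frac{228439}{141041} = - \frac{70342476648}{43388583871}$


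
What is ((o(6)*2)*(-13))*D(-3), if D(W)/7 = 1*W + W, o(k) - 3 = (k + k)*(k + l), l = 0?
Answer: 81900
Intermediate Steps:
o(k) = 3 + 2*k² (o(k) = 3 + (k + k)*(k + 0) = 3 + (2*k)*k = 3 + 2*k²)
D(W) = 14*W (D(W) = 7*(1*W + W) = 7*(W + W) = 7*(2*W) = 14*W)
((o(6)*2)*(-13))*D(-3) = (((3 + 2*6²)*2)*(-13))*(14*(-3)) = (((3 + 2*36)*2)*(-13))*(-42) = (((3 + 72)*2)*(-13))*(-42) = ((75*2)*(-13))*(-42) = (150*(-13))*(-42) = -1950*(-42) = 81900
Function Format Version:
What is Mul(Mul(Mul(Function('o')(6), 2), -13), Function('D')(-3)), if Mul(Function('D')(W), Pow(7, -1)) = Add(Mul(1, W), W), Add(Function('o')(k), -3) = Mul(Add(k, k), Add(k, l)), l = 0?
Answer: 81900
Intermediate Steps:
Function('o')(k) = Add(3, Mul(2, Pow(k, 2))) (Function('o')(k) = Add(3, Mul(Add(k, k), Add(k, 0))) = Add(3, Mul(Mul(2, k), k)) = Add(3, Mul(2, Pow(k, 2))))
Function('D')(W) = Mul(14, W) (Function('D')(W) = Mul(7, Add(Mul(1, W), W)) = Mul(7, Add(W, W)) = Mul(7, Mul(2, W)) = Mul(14, W))
Mul(Mul(Mul(Function('o')(6), 2), -13), Function('D')(-3)) = Mul(Mul(Mul(Add(3, Mul(2, Pow(6, 2))), 2), -13), Mul(14, -3)) = Mul(Mul(Mul(Add(3, Mul(2, 36)), 2), -13), -42) = Mul(Mul(Mul(Add(3, 72), 2), -13), -42) = Mul(Mul(Mul(75, 2), -13), -42) = Mul(Mul(150, -13), -42) = Mul(-1950, -42) = 81900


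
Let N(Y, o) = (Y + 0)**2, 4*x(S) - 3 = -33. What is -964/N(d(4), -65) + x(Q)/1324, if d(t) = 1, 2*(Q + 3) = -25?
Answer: -2552687/2648 ≈ -964.01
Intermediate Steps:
Q = -31/2 (Q = -3 + (1/2)*(-25) = -3 - 25/2 = -31/2 ≈ -15.500)
x(S) = -15/2 (x(S) = 3/4 + (1/4)*(-33) = 3/4 - 33/4 = -15/2)
N(Y, o) = Y**2
-964/N(d(4), -65) + x(Q)/1324 = -964/(1**2) - 15/2/1324 = -964/1 - 15/2*1/1324 = -964*1 - 15/2648 = -964 - 15/2648 = -2552687/2648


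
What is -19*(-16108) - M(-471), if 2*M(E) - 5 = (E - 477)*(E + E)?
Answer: -280917/2 ≈ -1.4046e+5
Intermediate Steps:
M(E) = 5/2 + E*(-477 + E) (M(E) = 5/2 + ((E - 477)*(E + E))/2 = 5/2 + ((-477 + E)*(2*E))/2 = 5/2 + (2*E*(-477 + E))/2 = 5/2 + E*(-477 + E))
-19*(-16108) - M(-471) = -19*(-16108) - (5/2 + (-471)**2 - 477*(-471)) = 306052 - (5/2 + 221841 + 224667) = 306052 - 1*893021/2 = 306052 - 893021/2 = -280917/2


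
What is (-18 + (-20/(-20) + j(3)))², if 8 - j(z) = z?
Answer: 144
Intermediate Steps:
j(z) = 8 - z
(-18 + (-20/(-20) + j(3)))² = (-18 + (-20/(-20) + (8 - 1*3)))² = (-18 + (-20*(-1/20) + (8 - 3)))² = (-18 + (1 + 5))² = (-18 + 6)² = (-12)² = 144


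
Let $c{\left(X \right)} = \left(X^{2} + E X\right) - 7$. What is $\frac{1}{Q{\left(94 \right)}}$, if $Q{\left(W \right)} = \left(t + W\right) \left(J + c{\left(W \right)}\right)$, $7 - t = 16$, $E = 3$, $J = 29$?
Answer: $\frac{1}{776900} \approx 1.2872 \cdot 10^{-6}$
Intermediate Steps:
$c{\left(X \right)} = -7 + X^{2} + 3 X$ ($c{\left(X \right)} = \left(X^{2} + 3 X\right) - 7 = -7 + X^{2} + 3 X$)
$t = -9$ ($t = 7 - 16 = -9$)
$Q{\left(W \right)} = \left(-9 + W\right) \left(22 + W^{2} + 3 W\right)$ ($Q{\left(W \right)} = \left(-9 + W\right) \left(29 + \left(-7 + W^{2} + 3 W\right)\right) = \left(-9 + W\right) \left(22 + W^{2} + 3 W\right)$)
$\frac{1}{Q{\left(94 \right)}} = \frac{1}{-198 + 94^{3} - 6 \cdot 94^{2} - 470} = \frac{1}{-198 + 830584 - 53016 - 470} = \frac{1}{776900}$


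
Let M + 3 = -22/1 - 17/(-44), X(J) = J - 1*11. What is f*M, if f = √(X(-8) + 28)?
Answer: -3249/44 ≈ -73.841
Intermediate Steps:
X(J) = -11 + J (X(J) = J - 11 = -11 + J)
M = -1083/44 (M = -3 + (-22/1 - 17/(-44)) = -3 + (-22*1 - 17*(-1/44)) = -3 + (-22 + 17/44) = -3 - 951/44 = -1083/44 ≈ -24.614)
f = 3 (f = √((-11 - 8) + 28) = √(-19 + 28) = √9 = 3)
f*M = 3*(-1083/44) = -3249/44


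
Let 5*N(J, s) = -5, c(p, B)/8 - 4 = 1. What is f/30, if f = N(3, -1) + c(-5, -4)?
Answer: 13/10 ≈ 1.3000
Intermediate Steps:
c(p, B) = 40 (c(p, B) = 32 + 8*1 = 32 + 8 = 40)
N(J, s) = -1 (N(J, s) = (⅕)*(-5) = -1)
f = 39 (f = -1 + 40 = 39)
f/30 = 39/30 = (1/30)*39 = 13/10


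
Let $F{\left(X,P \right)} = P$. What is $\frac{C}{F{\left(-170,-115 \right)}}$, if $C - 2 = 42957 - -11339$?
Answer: $- \frac{54298}{115} \approx -472.16$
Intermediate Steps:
$C = 54298$ ($C = 2 + \left(42957 - -11339\right) = 2 + \left(42957 + 11339\right) = 2 + 54296 = 54298$)
$\frac{C}{F{\left(-170,-115 \right)}} = \frac{54298}{-115} = 54298 \left(- \frac{1}{115}\right) = - \frac{54298}{115}$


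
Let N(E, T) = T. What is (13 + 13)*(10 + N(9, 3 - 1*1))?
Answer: 312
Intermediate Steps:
(13 + 13)*(10 + N(9, 3 - 1*1)) = (13 + 13)*(10 + (3 - 1*1)) = 26*(10 + (3 - 1)) = 26*(10 + 2) = 26*12 = 312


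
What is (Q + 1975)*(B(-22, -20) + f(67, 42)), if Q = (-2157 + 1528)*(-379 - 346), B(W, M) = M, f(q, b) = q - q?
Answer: -9160000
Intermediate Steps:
f(q, b) = 0
Q = 456025 (Q = -629*(-725) = 456025)
(Q + 1975)*(B(-22, -20) + f(67, 42)) = (456025 + 1975)*(-20 + 0) = 458000*(-20) = -9160000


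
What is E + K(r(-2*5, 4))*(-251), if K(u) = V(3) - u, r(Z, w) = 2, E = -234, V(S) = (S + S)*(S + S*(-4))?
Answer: 13822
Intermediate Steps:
V(S) = -6*S² (V(S) = (2*S)*(S - 4*S) = (2*S)*(-3*S) = -6*S²)
K(u) = -54 - u (K(u) = -6*3² - u = -6*9 - u = -54 - u)
E + K(r(-2*5, 4))*(-251) = -234 + (-54 - 1*2)*(-251) = -234 + (-54 - 2)*(-251) = -234 - 56*(-251) = -234 + 14056 = 13822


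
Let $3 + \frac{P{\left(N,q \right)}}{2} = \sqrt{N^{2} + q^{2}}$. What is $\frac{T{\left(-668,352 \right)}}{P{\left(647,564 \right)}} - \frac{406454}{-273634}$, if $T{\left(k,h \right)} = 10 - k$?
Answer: $\frac{2110643111}{1419613192} + \frac{339 \sqrt{736705}}{736696} \approx 1.8817$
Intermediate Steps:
$P{\left(N,q \right)} = -6 + 2 \sqrt{N^{2} + q^{2}}$
$\frac{T{\left(-668,352 \right)}}{P{\left(647,564 \right)}} - \frac{406454}{-273634} = \frac{10 - -668}{-6 + 2 \sqrt{647^{2} + 564^{2}}} - \frac{406454}{-273634} = \frac{10 + 668}{-6 + 2 \sqrt{418609 + 318096}} - - \frac{203227}{136817} = \frac{678}{-6 + 2 \sqrt{736705}} + \frac{203227}{136817} = \frac{203227}{136817} + \frac{678}{-6 + 2 \sqrt{736705}}$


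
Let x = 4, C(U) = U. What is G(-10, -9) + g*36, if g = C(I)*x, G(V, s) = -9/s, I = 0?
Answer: 1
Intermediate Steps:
g = 0 (g = 0*4 = 0)
G(-10, -9) + g*36 = -9/(-9) + 0*36 = -9*(-⅑) + 0 = 1 + 0 = 1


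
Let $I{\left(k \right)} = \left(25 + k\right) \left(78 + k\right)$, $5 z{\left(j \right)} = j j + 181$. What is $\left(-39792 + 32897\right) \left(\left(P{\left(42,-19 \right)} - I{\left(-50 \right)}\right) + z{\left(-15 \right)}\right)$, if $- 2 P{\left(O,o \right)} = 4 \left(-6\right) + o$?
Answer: $- \frac{11069233}{2} \approx -5.5346 \cdot 10^{6}$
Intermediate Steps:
$z{\left(j \right)} = \frac{181}{5} + \frac{j^{2}}{5}$ ($z{\left(j \right)} = \frac{j j + 181}{5} = \frac{j^{2} + 181}{5} = \frac{181 + j^{2}}{5} = \frac{181}{5} + \frac{j^{2}}{5}$)
$P{\left(O,o \right)} = 12 - \frac{o}{2}$ ($P{\left(O,o \right)} = - \frac{4 \left(-6\right) + o}{2} = - \frac{-24 + o}{2} = 12 - \frac{o}{2}$)
$\left(-39792 + 32897\right) \left(\left(P{\left(42,-19 \right)} - I{\left(-50 \right)}\right) + z{\left(-15 \right)}\right) = \left(-39792 + 32897\right) \left(\left(\left(12 - - \frac{19}{2}\right) - \left(1950 + \left(-50\right)^{2} + 103 \left(-50\right)\right)\right) + \left(\frac{181}{5} + \frac{\left(-15\right)^{2}}{5}\right)\right) = - 6895 \left(\left(\left(12 + \frac{19}{2}\right) - \left(1950 + 2500 - 5150\right)\right) + \left(\frac{181}{5} + \frac{1}{5} \cdot 225\right)\right) = - 6895 \left(\left(\frac{43}{2} - -700\right) + \left(\frac{181}{5} + 45\right)\right) = - 6895 \left(\left(\frac{43}{2} + 700\right) + \frac{406}{5}\right) = - 6895 \left(\frac{1443}{2} + \frac{406}{5}\right) = \left(-6895\right) \frac{8027}{10} = - \frac{11069233}{2}$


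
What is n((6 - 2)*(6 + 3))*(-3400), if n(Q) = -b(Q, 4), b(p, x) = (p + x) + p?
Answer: 258400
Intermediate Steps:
b(p, x) = x + 2*p
n(Q) = -4 - 2*Q (n(Q) = -(4 + 2*Q) = -4 - 2*Q)
n((6 - 2)*(6 + 3))*(-3400) = (-4 - 2*(6 - 2)*(6 + 3))*(-3400) = (-4 - 8*9)*(-3400) = (-4 - 2*36)*(-3400) = (-4 - 72)*(-3400) = -76*(-3400) = 258400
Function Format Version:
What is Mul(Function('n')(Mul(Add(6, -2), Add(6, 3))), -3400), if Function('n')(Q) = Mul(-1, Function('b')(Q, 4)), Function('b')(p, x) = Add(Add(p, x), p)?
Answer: 258400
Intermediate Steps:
Function('b')(p, x) = Add(x, Mul(2, p))
Function('n')(Q) = Add(-4, Mul(-2, Q)) (Function('n')(Q) = Mul(-1, Add(4, Mul(2, Q))) = Add(-4, Mul(-2, Q)))
Mul(Function('n')(Mul(Add(6, -2), Add(6, 3))), -3400) = Mul(Add(-4, Mul(-2, Mul(Add(6, -2), Add(6, 3)))), -3400) = Mul(Add(-4, Mul(-2, Mul(4, 9))), -3400) = Mul(Add(-4, Mul(-2, 36)), -3400) = Mul(Add(-4, -72), -3400) = Mul(-76, -3400) = 258400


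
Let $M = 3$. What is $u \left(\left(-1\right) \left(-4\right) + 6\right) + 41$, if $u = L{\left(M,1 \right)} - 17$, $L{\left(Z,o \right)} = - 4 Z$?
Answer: $-249$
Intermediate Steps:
$u = -29$ ($u = \left(-4\right) 3 - 17 = -12 - 17 = -29$)
$u \left(\left(-1\right) \left(-4\right) + 6\right) + 41 = - 29 \left(\left(-1\right) \left(-4\right) + 6\right) + 41 = - 29 \left(4 + 6\right) + 41 = \left(-29\right) 10 + 41 = -290 + 41 = -249$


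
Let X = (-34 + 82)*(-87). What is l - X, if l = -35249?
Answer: -31073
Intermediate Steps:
X = -4176 (X = 48*(-87) = -4176)
l - X = -35249 - 1*(-4176) = -35249 + 4176 = -31073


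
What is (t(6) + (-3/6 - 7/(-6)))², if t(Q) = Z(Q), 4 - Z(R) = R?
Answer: 16/9 ≈ 1.7778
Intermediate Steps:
Z(R) = 4 - R
t(Q) = 4 - Q
(t(6) + (-3/6 - 7/(-6)))² = ((4 - 1*6) + (-3/6 - 7/(-6)))² = ((4 - 6) + (-3*⅙ - 7*(-⅙)))² = (-2 + (-½ + 7/6))² = (-2 + ⅔)² = (-4/3)² = 16/9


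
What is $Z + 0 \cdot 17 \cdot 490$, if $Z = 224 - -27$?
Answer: $251$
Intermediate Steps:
$Z = 251$ ($Z = 224 + 27 = 251$)
$Z + 0 \cdot 17 \cdot 490 = 251 + 0 \cdot 17 \cdot 490 = 251 + 0 \cdot 490 = 251 + 0 = 251$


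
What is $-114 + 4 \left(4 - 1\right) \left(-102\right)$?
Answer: $-1338$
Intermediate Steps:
$-114 + 4 \left(4 - 1\right) \left(-102\right) = -114 + 4 \cdot 3 \left(-102\right) = -114 + 12 \left(-102\right) = -114 - 1224 = -1338$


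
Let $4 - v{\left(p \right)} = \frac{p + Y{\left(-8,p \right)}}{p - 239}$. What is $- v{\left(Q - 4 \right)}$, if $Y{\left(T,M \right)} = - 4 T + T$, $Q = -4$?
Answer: $- \frac{1004}{247} \approx -4.0648$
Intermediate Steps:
$Y{\left(T,M \right)} = - 3 T$
$v{\left(p \right)} = 4 - \frac{24 + p}{-239 + p}$ ($v{\left(p \right)} = 4 - \frac{p - -24}{p - 239} = 4 - \frac{p + 24}{-239 + p} = 4 - \frac{24 + p}{-239 + p}$)
$- v{\left(Q - 4 \right)} = - \frac{-980 + 3 \left(-4 - 4\right)}{-239 - 8} = - \frac{-980 + 3 \left(-8\right)}{-239 - 8} = - \frac{-980 - 24}{-247} = - \frac{\left(-1\right) \left(-1004\right)}{247} = \left(-1\right) \frac{1004}{247} = - \frac{1004}{247}$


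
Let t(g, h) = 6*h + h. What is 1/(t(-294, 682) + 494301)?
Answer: 1/499075 ≈ 2.0037e-6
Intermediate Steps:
t(g, h) = 7*h
1/(t(-294, 682) + 494301) = 1/(7*682 + 494301) = 1/(4774 + 494301) = 1/499075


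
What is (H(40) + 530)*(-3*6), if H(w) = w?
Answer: -10260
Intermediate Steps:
(H(40) + 530)*(-3*6) = (40 + 530)*(-3*6) = 570*(-18) = -10260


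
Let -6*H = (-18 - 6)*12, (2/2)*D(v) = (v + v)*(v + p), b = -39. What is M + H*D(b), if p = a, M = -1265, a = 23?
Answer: 58639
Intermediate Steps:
p = 23
D(v) = 2*v*(23 + v) (D(v) = (v + v)*(v + 23) = (2*v)*(23 + v) = 2*v*(23 + v))
H = 48 (H = -(-18 - 6)*12/6 = -(-4)*12 = -⅙*(-288) = 48)
M + H*D(b) = -1265 + 48*(2*(-39)*(23 - 39)) = -1265 + 48*(2*(-39)*(-16)) = -1265 + 48*1248 = -1265 + 59904 = 58639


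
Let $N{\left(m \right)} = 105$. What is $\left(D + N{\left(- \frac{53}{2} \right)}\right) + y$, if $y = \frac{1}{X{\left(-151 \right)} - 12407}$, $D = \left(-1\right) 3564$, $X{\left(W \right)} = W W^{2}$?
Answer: $- \frac{11952083323}{3455358} \approx -3459.0$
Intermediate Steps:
$X{\left(W \right)} = W^{3}$
$D = -3564$
$y = - \frac{1}{3455358}$ ($y = \frac{1}{\left(-151\right)^{3} - 12407} = \frac{1}{-3442951 - 12407} = \frac{1}{-3455358} = - \frac{1}{3455358} \approx -2.8941 \cdot 10^{-7}$)
$\left(D + N{\left(- \frac{53}{2} \right)}\right) + y = \left(-3564 + 105\right) - \frac{1}{3455358} = -3459 - \frac{1}{3455358} = - \frac{11952083323}{3455358}$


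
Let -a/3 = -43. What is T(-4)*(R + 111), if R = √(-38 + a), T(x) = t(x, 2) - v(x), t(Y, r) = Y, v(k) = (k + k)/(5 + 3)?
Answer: -333 - 3*√91 ≈ -361.62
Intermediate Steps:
a = 129 (a = -3*(-43) = 129)
v(k) = k/4 (v(k) = (2*k)/8 = (2*k)*(⅛) = k/4)
T(x) = 3*x/4 (T(x) = x - x/4 = 3*x/4)
R = √91 (R = √(-38 + 129) = √91 ≈ 9.5394)
T(-4)*(R + 111) = ((¾)*(-4))*(√91 + 111) = -3*(111 + √91) = -333 - 3*√91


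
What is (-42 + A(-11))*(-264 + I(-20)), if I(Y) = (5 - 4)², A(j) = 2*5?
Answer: 8416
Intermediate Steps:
A(j) = 10
I(Y) = 1 (I(Y) = 1² = 1)
(-42 + A(-11))*(-264 + I(-20)) = (-42 + 10)*(-264 + 1) = -32*(-263) = 8416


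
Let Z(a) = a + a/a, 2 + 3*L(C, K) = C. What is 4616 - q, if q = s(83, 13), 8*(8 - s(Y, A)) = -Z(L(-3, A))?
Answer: 55297/12 ≈ 4608.1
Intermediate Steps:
L(C, K) = -⅔ + C/3
Z(a) = 1 + a (Z(a) = a + 1 = 1 + a)
s(Y, A) = 95/12 (s(Y, A) = 8 - (-1)*(1 + (-⅔ + (⅓)*(-3)))/8 = 8 - (-1)*(1 + (-⅔ - 1))/8 = 8 - (-1)*(1 - 5/3)/8 = 8 - (-1)*(-2)/(8*3) = 8 - ⅛*⅔ = 8 - 1/12 = 95/12)
q = 95/12 ≈ 7.9167
4616 - q = 4616 - 1*95/12 = 4616 - 95/12 = 55297/12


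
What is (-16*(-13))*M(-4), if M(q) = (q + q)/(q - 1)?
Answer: 1664/5 ≈ 332.80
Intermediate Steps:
M(q) = 2*q/(-1 + q) (M(q) = (2*q)/(-1 + q) = 2*q/(-1 + q))
(-16*(-13))*M(-4) = (-16*(-13))*(2*(-4)/(-1 - 4)) = 208*(2*(-4)/(-5)) = 208*(2*(-4)*(-1/5)) = 208*(8/5) = 1664/5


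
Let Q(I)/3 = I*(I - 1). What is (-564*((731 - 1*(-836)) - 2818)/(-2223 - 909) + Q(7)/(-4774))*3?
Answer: -6684042/9889 ≈ -675.91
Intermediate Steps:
Q(I) = 3*I*(-1 + I) (Q(I) = 3*(I*(I - 1)) = 3*(I*(-1 + I)) = 3*I*(-1 + I))
(-564*((731 - 1*(-836)) - 2818)/(-2223 - 909) + Q(7)/(-4774))*3 = (-564*((731 - 1*(-836)) - 2818)/(-2223 - 909) + (3*7*(-1 + 7))/(-4774))*3 = (-564/((-3132/((731 + 836) - 2818))) + (3*7*6)*(-1/4774))*3 = (-564/((-3132/(1567 - 2818))) + 126*(-1/4774))*3 = (-564/((-3132/(-1251))) - 9/341)*3 = (-564/((-3132*(-1/1251))) - 9/341)*3 = (-564/348/139 - 9/341)*3 = (-564*139/348 - 9/341)*3 = (-6533/29 - 9/341)*3 = -2228014/9889*3 = -6684042/9889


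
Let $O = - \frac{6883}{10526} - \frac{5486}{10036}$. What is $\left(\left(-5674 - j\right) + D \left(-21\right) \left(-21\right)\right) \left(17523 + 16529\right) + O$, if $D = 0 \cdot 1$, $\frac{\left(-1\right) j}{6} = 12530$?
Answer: $\frac{2404117000559352}{1015759} \approx 2.3668 \cdot 10^{9}$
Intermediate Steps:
$j = -75180$ ($j = \left(-6\right) 12530 = -75180$)
$D = 0$
$O = - \frac{1219456}{1015759}$ ($O = \left(-6883\right) \frac{1}{10526} - \frac{211}{386} = - \frac{6883}{10526} - \frac{211}{386} = - \frac{1219456}{1015759} \approx -1.2005$)
$\left(\left(-5674 - j\right) + D \left(-21\right) \left(-21\right)\right) \left(17523 + 16529\right) + O = \left(\left(-5674 - -75180\right) + 0 \left(-21\right) \left(-21\right)\right) \left(17523 + 16529\right) - \frac{1219456}{1015759} = \left(\left(-5674 + 75180\right) + 0 \left(-21\right)\right) 34052 - \frac{1219456}{1015759} = \left(69506 + 0\right) 34052 - \frac{1219456}{1015759} = 69506 \cdot 34052 - \frac{1219456}{1015759} = 2366818312 - \frac{1219456}{1015759} = \frac{2404117000559352}{1015759}$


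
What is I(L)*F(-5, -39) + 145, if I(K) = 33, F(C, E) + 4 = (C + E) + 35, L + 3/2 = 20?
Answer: -284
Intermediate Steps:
L = 37/2 (L = -3/2 + 20 = 37/2 ≈ 18.500)
F(C, E) = 31 + C + E (F(C, E) = -4 + ((C + E) + 35) = -4 + (35 + C + E) = 31 + C + E)
I(L)*F(-5, -39) + 145 = 33*(31 - 5 - 39) + 145 = 33*(-13) + 145 = -429 + 145 = -284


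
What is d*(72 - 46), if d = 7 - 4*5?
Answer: -338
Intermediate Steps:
d = -13 (d = 7 - 20 = -13)
d*(72 - 46) = -13*(72 - 46) = -13*26 = -338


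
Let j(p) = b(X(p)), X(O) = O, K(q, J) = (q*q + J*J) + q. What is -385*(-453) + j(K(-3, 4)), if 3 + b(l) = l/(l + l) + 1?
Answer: 348807/2 ≈ 1.7440e+5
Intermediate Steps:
K(q, J) = q + J² + q² (K(q, J) = (q² + J²) + q = (J² + q²) + q = q + J² + q²)
b(l) = -3/2 (b(l) = -3 + (l/(l + l) + 1) = -3 + (l/((2*l)) + 1) = -3 + ((1/(2*l))*l + 1) = -3 + (½ + 1) = -3 + 3/2 = -3/2)
j(p) = -3/2
-385*(-453) + j(K(-3, 4)) = -385*(-453) - 3/2 = 174405 - 3/2 = 348807/2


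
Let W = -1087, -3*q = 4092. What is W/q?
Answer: 1087/1364 ≈ 0.79692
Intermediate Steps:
q = -1364 (q = -⅓*4092 = -1364)
W/q = -1087/(-1364) = -1087*(-1/1364) = 1087/1364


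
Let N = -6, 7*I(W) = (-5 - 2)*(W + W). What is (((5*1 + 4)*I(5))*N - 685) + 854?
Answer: 709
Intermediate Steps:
I(W) = -2*W (I(W) = ((-5 - 2)*(W + W))/7 = (-14*W)/7 = -2*W)
(((5*1 + 4)*I(5))*N - 685) + 854 = (((5*1 + 4)*(-2*5))*(-6) - 685) + 854 = (((5 + 4)*(-10))*(-6) - 685) + 854 = ((9*(-10))*(-6) - 685) + 854 = (-90*(-6) - 685) + 854 = (540 - 685) + 854 = -145 + 854 = 709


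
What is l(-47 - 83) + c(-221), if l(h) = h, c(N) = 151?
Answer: 21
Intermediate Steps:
l(-47 - 83) + c(-221) = (-47 - 83) + 151 = -130 + 151 = 21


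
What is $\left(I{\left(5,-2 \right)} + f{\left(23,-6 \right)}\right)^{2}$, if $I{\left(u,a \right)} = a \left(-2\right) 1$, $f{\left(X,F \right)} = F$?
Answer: $4$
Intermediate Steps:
$I{\left(u,a \right)} = - 2 a$ ($I{\left(u,a \right)} = - 2 a 1 = - 2 a$)
$\left(I{\left(5,-2 \right)} + f{\left(23,-6 \right)}\right)^{2} = \left(\left(-2\right) \left(-2\right) - 6\right)^{2} = \left(4 - 6\right)^{2} = \left(-2\right)^{2} = 4$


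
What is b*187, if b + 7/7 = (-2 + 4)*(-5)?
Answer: -2057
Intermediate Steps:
b = -11 (b = -1 + (-2 + 4)*(-5) = -1 + 2*(-5) = -1 - 10 = -11)
b*187 = -11*187 = -2057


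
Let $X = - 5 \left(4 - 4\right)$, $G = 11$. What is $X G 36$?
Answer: $0$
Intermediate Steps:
$X = 0$ ($X = \left(-5\right) 0 = 0$)
$X G 36 = 0 \cdot 11 \cdot 36 = 0 \cdot 36 = 0$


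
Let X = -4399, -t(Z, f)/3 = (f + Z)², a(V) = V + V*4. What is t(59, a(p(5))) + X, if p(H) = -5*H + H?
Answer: -9442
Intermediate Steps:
p(H) = -4*H
a(V) = 5*V (a(V) = V + 4*V = 5*V)
t(Z, f) = -3*(Z + f)² (t(Z, f) = -3*(f + Z)² = -3*(Z + f)²)
t(59, a(p(5))) + X = -3*(59 + 5*(-4*5))² - 4399 = -3*(59 + 5*(-20))² - 4399 = -3*(59 - 100)² - 4399 = -3*(-41)² - 4399 = -3*1681 - 4399 = -5043 - 4399 = -9442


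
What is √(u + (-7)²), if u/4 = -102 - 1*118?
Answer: I*√831 ≈ 28.827*I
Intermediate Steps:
u = -880 (u = 4*(-102 - 1*118) = 4*(-102 - 118) = 4*(-220) = -880)
√(u + (-7)²) = √(-880 + (-7)²) = √(-880 + 49) = √(-831) = I*√831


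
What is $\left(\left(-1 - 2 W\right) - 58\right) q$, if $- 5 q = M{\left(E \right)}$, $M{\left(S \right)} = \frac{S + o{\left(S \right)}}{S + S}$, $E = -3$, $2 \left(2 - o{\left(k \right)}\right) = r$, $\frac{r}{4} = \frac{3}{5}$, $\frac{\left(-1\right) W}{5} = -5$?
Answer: $\frac{1199}{150} \approx 7.9933$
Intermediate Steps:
$W = 25$ ($W = \left(-5\right) \left(-5\right) = 25$)
$r = \frac{12}{5}$ ($r = 4 \cdot \frac{3}{5} = \frac{12}{5} \approx 2.4$)
$o{\left(k \right)} = \frac{4}{5}$ ($o{\left(k \right)} = 2 - \frac{6}{5} = \frac{4}{5}$)
$M{\left(S \right)} = \frac{\frac{4}{5} + S}{2 S}$ ($M{\left(S \right)} = \frac{S + \frac{4}{5}}{S + S} = \frac{\frac{4}{5} + S}{2 S}$)
$q = - \frac{11}{150}$ ($q = - \frac{\frac{1}{10} \frac{1}{-3} \left(4 + 5 \left(-3\right)\right)}{5} = - \frac{\frac{1}{10} \left(- \frac{1}{3}\right) \left(4 - 15\right)}{5} = - \frac{\frac{1}{10} \left(- \frac{1}{3}\right) \left(-11\right)}{5} = \left(- \frac{1}{5}\right) \frac{11}{30} = - \frac{11}{150} \approx -0.073333$)
$\left(\left(-1 - 2 W\right) - 58\right) q = \left(\left(-1 - 50\right) - 58\right) \left(- \frac{11}{150}\right) = \left(-51 - 58\right) \left(- \frac{11}{150}\right) = \left(-109\right) \left(- \frac{11}{150}\right) = \frac{1199}{150}$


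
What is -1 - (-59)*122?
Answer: 7197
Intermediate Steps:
-1 - (-59)*122 = -1 - 59*(-122) = -1 + 7198 = 7197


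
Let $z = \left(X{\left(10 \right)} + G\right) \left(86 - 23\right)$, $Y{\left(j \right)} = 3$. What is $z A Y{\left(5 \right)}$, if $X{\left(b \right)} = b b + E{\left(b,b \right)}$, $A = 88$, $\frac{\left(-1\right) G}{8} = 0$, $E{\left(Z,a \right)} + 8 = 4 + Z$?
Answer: $1762992$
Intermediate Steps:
$E{\left(Z,a \right)} = -4 + Z$ ($E{\left(Z,a \right)} = -8 + \left(4 + Z\right) = -4 + Z$)
$G = 0$ ($G = \left(-8\right) 0 = 0$)
$X{\left(b \right)} = -4 + b + b^{2}$ ($X{\left(b \right)} = b b + \left(-4 + b\right) = b^{2} + \left(-4 + b\right) = -4 + b + b^{2}$)
$z = 6678$ ($z = \left(\left(-4 + 10 + 10^{2}\right) + 0\right) \left(86 - 23\right) = \left(\left(-4 + 10 + 100\right) + 0\right) 63 = \left(106 + 0\right) 63 = 106 \cdot 63 = 6678$)
$z A Y{\left(5 \right)} = 6678 \cdot 88 \cdot 3 = 587664 \cdot 3 = 1762992$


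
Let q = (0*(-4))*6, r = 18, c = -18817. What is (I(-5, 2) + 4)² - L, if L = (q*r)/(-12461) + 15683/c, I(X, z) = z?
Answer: 693095/18817 ≈ 36.833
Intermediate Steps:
q = 0 (q = 0*6 = 0)
L = -15683/18817 (L = (0*18)/(-12461) + 15683/(-18817) = 0*(-1/12461) + 15683*(-1/18817) = 0 - 15683/18817 = -15683/18817 ≈ -0.83345)
(I(-5, 2) + 4)² - L = (2 + 4)² - 1*(-15683/18817) = 6² + 15683/18817 = 36 + 15683/18817 = 693095/18817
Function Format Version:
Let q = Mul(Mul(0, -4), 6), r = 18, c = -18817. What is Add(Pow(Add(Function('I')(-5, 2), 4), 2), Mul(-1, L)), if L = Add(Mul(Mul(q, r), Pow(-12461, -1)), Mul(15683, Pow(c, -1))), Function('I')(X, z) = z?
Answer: Rational(693095, 18817) ≈ 36.833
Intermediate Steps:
q = 0 (q = Mul(0, 6) = 0)
L = Rational(-15683, 18817) (L = Add(Mul(Mul(0, 18), Pow(-12461, -1)), Mul(15683, Pow(-18817, -1))) = Add(Mul(0, Rational(-1, 12461)), Mul(15683, Rational(-1, 18817))) = Add(0, Rational(-15683, 18817)) = Rational(-15683, 18817) ≈ -0.83345)
Add(Pow(Add(Function('I')(-5, 2), 4), 2), Mul(-1, L)) = Add(Pow(Add(2, 4), 2), Mul(-1, Rational(-15683, 18817))) = Add(Pow(6, 2), Rational(15683, 18817)) = Add(36, Rational(15683, 18817)) = Rational(693095, 18817)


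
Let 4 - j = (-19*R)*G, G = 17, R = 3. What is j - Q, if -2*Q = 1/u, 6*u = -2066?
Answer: 2010215/2066 ≈ 973.00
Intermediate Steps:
u = -1033/3 (u = (1/6)*(-2066) = -1033/3 ≈ -344.33)
j = 973 (j = 4 - (-19*3)*17 = 4 - (-57)*17 = 4 - 1*(-969) = 4 + 969 = 973)
Q = 3/2066 (Q = -1/(2*(-1033/3)) = -1/2*(-3/1033) = 3/2066 ≈ 0.0014521)
j - Q = 973 - 1*3/2066 = 973 - 3/2066 = 2010215/2066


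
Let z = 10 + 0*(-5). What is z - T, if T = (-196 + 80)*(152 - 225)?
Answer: -8458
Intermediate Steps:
z = 10 (z = 10 + 0 = 10)
T = 8468 (T = -116*(-73) = 8468)
z - T = 10 - 1*8468 = 10 - 8468 = -8458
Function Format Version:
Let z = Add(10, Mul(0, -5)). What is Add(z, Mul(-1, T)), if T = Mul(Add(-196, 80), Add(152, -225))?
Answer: -8458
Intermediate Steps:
z = 10 (z = Add(10, 0) = 10)
T = 8468 (T = Mul(-116, -73) = 8468)
Add(z, Mul(-1, T)) = Add(10, Mul(-1, 8468)) = Add(10, -8468) = -8458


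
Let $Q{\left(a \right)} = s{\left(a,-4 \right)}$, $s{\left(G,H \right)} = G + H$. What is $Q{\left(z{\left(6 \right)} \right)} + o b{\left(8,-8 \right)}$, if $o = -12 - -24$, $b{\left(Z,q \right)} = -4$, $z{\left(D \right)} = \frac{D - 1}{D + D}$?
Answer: $- \frac{619}{12} \approx -51.583$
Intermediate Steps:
$z{\left(D \right)} = \frac{-1 + D}{2 D}$
$Q{\left(a \right)} = -4 + a$ ($Q{\left(a \right)} = a - 4 = -4 + a$)
$o = 12$ ($o = -12 + 24 = 12$)
$Q{\left(z{\left(6 \right)} \right)} + o b{\left(8,-8 \right)} = \left(-4 + \frac{-1 + 6}{2 \cdot 6}\right) + 12 \left(-4\right) = \left(-4 + \frac{1}{2} \cdot \frac{1}{6} \cdot 5\right) - 48 = \left(-4 + \frac{5}{12}\right) - 48 = - \frac{43}{12} - 48 = - \frac{619}{12}$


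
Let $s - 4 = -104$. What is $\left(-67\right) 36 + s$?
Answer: $-2512$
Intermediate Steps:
$s = -100$ ($s = 4 - 104 = -100$)
$\left(-67\right) 36 + s = \left(-67\right) 36 - 100 = -2412 - 100 = -2512$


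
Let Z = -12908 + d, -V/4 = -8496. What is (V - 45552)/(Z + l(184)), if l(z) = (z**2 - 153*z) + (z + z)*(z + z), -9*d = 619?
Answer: -104112/1153361 ≈ -0.090268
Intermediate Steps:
V = 33984 (V = -4*(-8496) = 33984)
d = -619/9 (d = -1/9*619 = -619/9 ≈ -68.778)
Z = -116791/9 (Z = -12908 - 619/9 = -116791/9 ≈ -12977.)
l(z) = -153*z + 5*z**2 (l(z) = (z**2 - 153*z) + (2*z)*(2*z) = (z**2 - 153*z) + 4*z**2 = -153*z + 5*z**2)
(V - 45552)/(Z + l(184)) = (33984 - 45552)/(-116791/9 + 184*(-153 + 5*184)) = -11568/(-116791/9 + 184*(-153 + 920)) = -11568/(-116791/9 + 184*767) = -11568/(-116791/9 + 141128) = -11568/1153361/9 = -11568*9/1153361 = -104112/1153361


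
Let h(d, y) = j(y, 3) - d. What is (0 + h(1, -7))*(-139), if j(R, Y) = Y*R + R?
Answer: 4031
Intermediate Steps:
j(R, Y) = R + R*Y (j(R, Y) = R*Y + R = R + R*Y)
h(d, y) = -d + 4*y (h(d, y) = y*(1 + 3) - d = y*4 - d = 4*y - d = -d + 4*y)
(0 + h(1, -7))*(-139) = (0 + (-1*1 + 4*(-7)))*(-139) = (0 + (-1 - 28))*(-139) = (0 - 29)*(-139) = -29*(-139) = 4031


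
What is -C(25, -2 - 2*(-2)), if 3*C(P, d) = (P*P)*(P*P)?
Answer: -390625/3 ≈ -1.3021e+5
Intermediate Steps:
C(P, d) = P**4/3 (C(P, d) = ((P*P)*(P*P))/3 = (P**2*P**2)/3 = P**4/3)
-C(25, -2 - 2*(-2)) = -25**4/3 = -390625/3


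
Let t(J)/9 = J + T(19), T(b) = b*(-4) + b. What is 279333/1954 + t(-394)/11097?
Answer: 343536335/2409282 ≈ 142.59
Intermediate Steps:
T(b) = -3*b (T(b) = -4*b + b = -3*b)
t(J) = -513 + 9*J (t(J) = 9*(J - 3*19) = 9*(J - 57) = 9*(-57 + J) = -513 + 9*J)
279333/1954 + t(-394)/11097 = 279333/1954 + (-513 + 9*(-394))/11097 = 279333*(1/1954) + (-513 - 3546)*(1/11097) = 279333/1954 - 4059*1/11097 = 279333/1954 - 451/1233 = 343536335/2409282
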